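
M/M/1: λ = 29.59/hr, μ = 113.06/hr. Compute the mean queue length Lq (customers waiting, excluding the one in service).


ρ = 29.59/113.06 = 0.2617
Lq = ρ²/(1−ρ) = 0.06850/0.7383 = 0.09278

Final: 0.09278


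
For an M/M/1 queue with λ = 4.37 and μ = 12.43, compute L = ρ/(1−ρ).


ρ = λ/μ = 4.37/12.43 = 0.3516
L = ρ/(1−ρ) = 0.3516/(1 − 0.3516) = 0.3516/0.6484 = 0.5422

Final: 0.5422


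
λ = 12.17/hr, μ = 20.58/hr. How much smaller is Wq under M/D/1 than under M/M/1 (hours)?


ρ = 12.17/20.58 = 0.5914
Wq(M/M/1) = ρ/(μ−λ) = 0.5914/8.41 = 0.07032 hr
Wq(M/D/1) = ρ/(2(μ−λ)) = 0.03516 hr
Savings = 0.07032 − 0.03516 = 0.03516 hr

Final: 0.03516 hr


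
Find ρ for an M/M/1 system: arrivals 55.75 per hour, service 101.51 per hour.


ρ = λ/μ = 55.75/101.51 = 0.5492

Final: 0.5492


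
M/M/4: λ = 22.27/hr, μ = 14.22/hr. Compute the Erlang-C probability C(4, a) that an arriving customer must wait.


a = λ/μ = 1.5661; ρ = a/4 = 0.3915
P₀ = 0.206417 (from M/M/c formula)
C(c,a) = [a^c/(c!(1−ρ))]·P₀ = [6.01565/(24·0.6085)]·0.206417
= 0.41194·0.206417 = 0.085030

Final: 0.085030


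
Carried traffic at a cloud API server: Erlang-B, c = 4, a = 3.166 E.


B(4,3.166) = 0.224429 (Erlang-B)
Carried load = a(1 − B) = 3.166·(1 − 0.224429) = 3.166·0.775571 = 2.4555 E

Final: 2.4555 Erlangs


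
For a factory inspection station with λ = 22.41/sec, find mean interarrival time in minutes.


Mean interarrival time = 1/λ = 1/22.41 second = 0.04462 second
In minutes: 0.04462 × 0.0166667 = 0.0007437 min

Final: 0.0007437 min


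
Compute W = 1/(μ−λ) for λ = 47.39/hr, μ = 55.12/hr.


W = 1/(μ−λ) = 1/(55.12 − 47.39) = 1/7.73 = 0.1294 hr

Final: 0.1294 hr


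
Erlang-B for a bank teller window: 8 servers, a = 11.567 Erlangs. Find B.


B(c,a) = (a^c/c!) / Σ_{k=0}^{c} a^k/k!
a^8/8! = 7947.771292
Σ terms (k=0..8): 1.00000 + 11.56700 + 66.89774 + 257.93540 + 745.88470 + 1725.52967 + 3326.53362 + 5496.85920 + 7947.77129 = 19579.978634
B = 7947.771292/19579.978634 = 0.405913

Final: 0.405913


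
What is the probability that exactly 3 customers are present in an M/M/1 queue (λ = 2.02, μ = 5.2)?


ρ = 2.02/5.2 = 0.3885
P_n = (1−ρ)·ρ^n = (1 − 0.3885)·0.3885^3 = 0.6115·0.058620 = 0.035848

Final: 0.035848


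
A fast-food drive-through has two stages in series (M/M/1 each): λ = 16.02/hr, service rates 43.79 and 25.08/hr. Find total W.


Each node sees arrival rate λ = 16.02/hr (tandem ⇒ throughput preserved).
W₁ = 1/(μ₁−λ) = 1/(43.79−16.02) = 0.03601 hr
W₂ = 1/(μ₂−λ) = 1/(25.08−16.02) = 0.11038 hr
W_total = W₁ + W₂ = 0.03601 + 0.11038 = 0.14639 hr

Final: 0.14639 hr


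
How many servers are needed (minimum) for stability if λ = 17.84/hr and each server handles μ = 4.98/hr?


Stability requires cμ > λ ⇔ c > λ/μ.
λ/μ = 17.84/4.98 = 3.5823
Minimum integer c = ⌊3.5823⌋ + 1 = 4
Check: 4·4.98 = 19.92 > 17.84, while 3·4.98 = 14.94 ≤ 17.84

Final: 4 servers


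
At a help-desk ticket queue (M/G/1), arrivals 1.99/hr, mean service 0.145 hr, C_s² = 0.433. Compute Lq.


ρ = λ·E[S] = 1.99·0.145 = 0.2885
Lq = ρ²(1+C_s²)/(2(1−ρ)) = 0.08326·(1+0.433)/(2·0.7115)
= 0.08326·1.4330/1.4229 = 0.08385

Final: 0.08385


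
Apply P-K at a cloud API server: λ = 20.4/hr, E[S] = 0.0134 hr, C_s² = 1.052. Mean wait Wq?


ρ = λ·E[S] = 20.4·0.0134 = 0.2734
E[S²] = E[S]²(1+C_s²) = 0.0134²·(1+1.052) = 0.0003685
Wq = λ·E[S²]/(2(1−ρ)) = 20.4·0.0003685/(2·0.7266) = 0.005172 hr

Final: 0.005172 hr


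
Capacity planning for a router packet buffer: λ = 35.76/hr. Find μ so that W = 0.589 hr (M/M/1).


W = 1/(μ−λ) ⇒ μ − λ = 1/W = 1/0.589 = 1.6978
μ = λ + 1/W = 35.76 + 1.6978 = 37.4578 per hr

Final: 37.4578 /hr


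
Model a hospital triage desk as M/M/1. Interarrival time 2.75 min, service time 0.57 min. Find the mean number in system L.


λ = 60/2.75 = 21.8182 /hr
μ = 60/0.57 = 105.2632 /hr
ρ = λ/μ = 21.8182/105.2632 = 0.2073
L = ρ/(1−ρ) = 0.2073/0.7927 = 0.2615

Final: 0.2615


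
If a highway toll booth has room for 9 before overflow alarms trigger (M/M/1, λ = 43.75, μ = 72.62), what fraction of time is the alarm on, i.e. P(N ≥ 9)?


ρ = 43.75/72.62 = 0.6025
P(N ≥ n) = ρ^n = 0.6025^9 = 0.010454

Final: 0.010454


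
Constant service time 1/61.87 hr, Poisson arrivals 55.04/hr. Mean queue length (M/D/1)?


ρ = 55.04/61.87 = 0.8896
M/D/1: Lq = ρ²/(2(1−ρ)) = 0.7914/(2·0.1104) = 3.58448

Final: 3.58448


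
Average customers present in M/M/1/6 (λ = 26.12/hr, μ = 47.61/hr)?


ρ = 26.12/47.61 = 0.5486
L = ρ[1 − (K+1)ρ^K + Kρ^(K+1)] / [(1−ρ)(1−ρ^(K+1))]
Numerator: 0.5486·(1 − 7·0.027268 + 6·0.014960) = 0.493150
Denominator: (0.4514)·(0.985040) = 0.444623
L = 0.493150/0.444623 = 1.1091

Final: 1.1091


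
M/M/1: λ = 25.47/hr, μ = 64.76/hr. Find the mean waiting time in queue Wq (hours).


ρ = 25.47/64.76 = 0.3933
Wq = ρ/(μ−λ) = 0.3933/(64.76 − 25.47) = 0.3933/39.29 = 0.01001 hr

Final: 0.01001 hr


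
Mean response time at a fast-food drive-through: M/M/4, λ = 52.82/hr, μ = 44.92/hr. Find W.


a = 1.1759; ρ = 0.2940; P₀ = 0.307598
Lq = P₀·a^c·ρ/(c!(1−ρ)²) = 0.01445
Wq = Lq/λ = 0.01445/52.82 = 0.0002736 hr
W = Wq + 1/μ = 0.0002736 + 0.02226 = 0.02254 hr

Final: 0.02254 hr


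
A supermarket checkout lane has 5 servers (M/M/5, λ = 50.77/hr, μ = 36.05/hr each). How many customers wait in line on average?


a = λ/μ = 1.4083; ρ = a/5 = 0.2817
P₀ = 0.244277
Lq = P₀·a^c·ρ / (c!·(1−ρ)²) = 0.244277·5.54000·0.2817/(120·0.51601)
= 0.006156

Final: 0.006156


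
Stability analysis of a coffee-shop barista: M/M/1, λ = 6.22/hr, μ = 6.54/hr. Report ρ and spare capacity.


Total capacity cμ = 1·6.54 = 6.54/hr
ρ = λ/(cμ) = 6.22/6.54 = 0.9511
Stable ⇔ ρ < 1: YES
Spare capacity = cμ − λ = 6.54 − 6.22 = 0.32/hr

Final: ρ = 0.9511; stable; margin = 0.32/hr


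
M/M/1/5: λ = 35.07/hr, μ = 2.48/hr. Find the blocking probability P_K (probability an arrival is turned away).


ρ = λ/μ = 35.07/2.48 = 14.1411
P_K = (1−ρ)ρ^K/(1−ρ^(K+1)) = (-13.1411·565484.135311)/(1 − 7996584.123128)
= -7431099.987817/-7996583.123128 = 0.929284

Final: 0.929284


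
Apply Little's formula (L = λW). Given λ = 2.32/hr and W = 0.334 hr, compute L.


L = λW = 2.32·0.334 = 0.7749

Final: 0.7749


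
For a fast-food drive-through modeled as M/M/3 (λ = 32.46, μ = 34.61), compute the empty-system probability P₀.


a = λ/μ = 32.46/34.61 = 0.9379; ρ = a/c = 0.3126
Σ_{k=0}^{2} a^k/k! (terms k=0..2) = 1.00000 + 0.93788 + 0.43981 = 2.37769
Tail: a^3/(3!(1−ρ)) = 0.82497/(6·0.6874) = 0.20003
P₀ = 1/(2.37769 + 0.20003) = 1/2.57772 = 0.387940

Final: 0.387940


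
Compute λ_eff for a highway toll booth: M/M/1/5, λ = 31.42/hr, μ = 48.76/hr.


ρ = 0.6444; P_K = (1−ρ)ρ^5/(1−ρ^6) = 0.042556
λ_eff = λ(1 − P_K) = 31.42·(1 − 0.042556) = 31.42·0.957444 = 30.0829 /hr

Final: 30.0829 /hr


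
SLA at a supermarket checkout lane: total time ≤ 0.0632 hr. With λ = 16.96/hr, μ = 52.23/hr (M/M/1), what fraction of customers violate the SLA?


W ~ Exponential(μ−λ) for M/M/1.
μ − λ = 52.23 − 16.96 = 35.2700
P(W > t) = e^{−(μ−λ)t} = e^{−2.2291} = 0.107629

Final: 0.107629


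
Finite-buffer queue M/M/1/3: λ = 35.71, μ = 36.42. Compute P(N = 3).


ρ = λ/μ = 35.71/36.42 = 0.9805
P_K = (1−ρ)ρ^K/(1−ρ^(K+1)) = (0.01949·0.942648)/(1 − 0.924272)
= 0.018377/0.075728 = 0.242666

Final: 0.242666


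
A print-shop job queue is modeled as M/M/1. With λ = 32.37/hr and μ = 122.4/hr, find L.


ρ = λ/μ = 32.37/122.4 = 0.2645
L = ρ/(1−ρ) = 0.2645/(1 − 0.2645) = 0.2645/0.7355 = 0.3595

Final: 0.3595


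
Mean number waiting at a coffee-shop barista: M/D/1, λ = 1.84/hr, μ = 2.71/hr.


ρ = 1.84/2.71 = 0.6790
M/D/1: Lq = ρ²/(2(1−ρ)) = 0.4610/(2·0.3210) = 0.71799

Final: 0.71799


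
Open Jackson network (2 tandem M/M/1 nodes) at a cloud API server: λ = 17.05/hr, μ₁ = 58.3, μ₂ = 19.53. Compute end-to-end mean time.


Each node sees arrival rate λ = 17.05/hr (tandem ⇒ throughput preserved).
W₁ = 1/(μ₁−λ) = 1/(58.3−17.05) = 0.02424 hr
W₂ = 1/(μ₂−λ) = 1/(19.53−17.05) = 0.40323 hr
W_total = W₁ + W₂ = 0.02424 + 0.40323 = 0.42747 hr

Final: 0.42747 hr


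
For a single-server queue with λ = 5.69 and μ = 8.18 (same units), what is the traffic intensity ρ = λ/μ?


ρ = λ/μ = 5.69/8.18 = 0.6956

Final: 0.6956


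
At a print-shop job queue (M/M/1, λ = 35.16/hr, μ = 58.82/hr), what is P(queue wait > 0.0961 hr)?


ρ = 35.16/58.82 = 0.5978
P(Wq > t) = ρ·e^{−(μ−λ)t} = 0.5978·e^{−2.2737}
= 0.5978·0.102928 = 0.061526

Final: 0.061526


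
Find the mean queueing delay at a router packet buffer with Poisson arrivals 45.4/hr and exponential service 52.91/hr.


ρ = 45.4/52.91 = 0.8581
Wq = ρ/(μ−λ) = 0.8581/(52.91 − 45.4) = 0.8581/7.51 = 0.1143 hr

Final: 0.1143 hr


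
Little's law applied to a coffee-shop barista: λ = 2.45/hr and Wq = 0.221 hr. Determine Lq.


Lq = λWq = 2.45·0.221 = 0.5415

Final: 0.5415


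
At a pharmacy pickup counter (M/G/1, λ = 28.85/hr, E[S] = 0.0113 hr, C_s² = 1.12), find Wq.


ρ = λ·E[S] = 28.85·0.0113 = 0.3260
E[S²] = E[S]²(1+C_s²) = 0.0113²·(1+1.12) = 0.0002707
Wq = λ·E[S²]/(2(1−ρ)) = 28.85·0.0002707/(2·0.6740) = 0.005794 hr

Final: 0.005794 hr


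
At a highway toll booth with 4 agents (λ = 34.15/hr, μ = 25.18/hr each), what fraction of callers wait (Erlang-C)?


a = λ/μ = 1.3562; ρ = a/4 = 0.3391
P₀ = 0.256083 (from M/M/c formula)
C(c,a) = [a^c/(c!(1−ρ))]·P₀ = [3.38330/(24·0.6609)]·0.256083
= 0.21329·0.256083 = 0.054619

Final: 0.054619


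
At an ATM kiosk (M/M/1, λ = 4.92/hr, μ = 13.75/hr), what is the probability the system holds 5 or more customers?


ρ = 4.92/13.75 = 0.3578
P(N ≥ n) = ρ^n = 0.3578^5 = 0.005866

Final: 0.005866


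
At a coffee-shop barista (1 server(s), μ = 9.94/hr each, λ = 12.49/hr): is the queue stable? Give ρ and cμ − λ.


Total capacity cμ = 1·9.94 = 9.94/hr
ρ = λ/(cμ) = 12.49/9.94 = 1.2565
Stable ⇔ ρ < 1: NO
Spare capacity = cμ − λ = 9.94 − 12.49 = -2.55/hr

Final: ρ = 1.2565; unstable; margin = -2.55/hr


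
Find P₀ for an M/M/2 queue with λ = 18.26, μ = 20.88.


a = λ/μ = 18.26/20.88 = 0.8745; ρ = a/c = 0.4373
Σ_{k=0}^{1} a^k/k! (terms k=0..1) = 1.00000 + 0.87452 = 1.87452
Tail: a^2/(2!(1−ρ)) = 0.76479/(2·0.5627) = 0.67952
P₀ = 1/(1.87452 + 0.67952) = 1/2.55404 = 0.391536

Final: 0.391536


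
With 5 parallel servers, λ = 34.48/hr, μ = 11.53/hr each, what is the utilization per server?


ρ = λ/(cμ) = 34.48/(5·11.53) = 34.48/57.65 = 0.5981

Final: 0.5981


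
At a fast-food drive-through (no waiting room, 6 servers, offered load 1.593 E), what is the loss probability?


B(c,a) = (a^c/c!) / Σ_{k=0}^{c} a^k/k!
a^6/6! = 0.022697
Σ terms (k=0..6): 1.00000 + 1.59300 + 1.26882 + 0.67375 + 0.26832 + 0.08549 + 0.02270 = 4.912073
B = 0.022697/4.912073 = 0.004621

Final: 0.004621


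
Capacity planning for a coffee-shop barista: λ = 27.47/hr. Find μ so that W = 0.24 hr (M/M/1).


W = 1/(μ−λ) ⇒ μ − λ = 1/W = 1/0.24 = 4.1667
μ = λ + 1/W = 27.47 + 4.1667 = 31.6367 per hr

Final: 31.6367 /hr


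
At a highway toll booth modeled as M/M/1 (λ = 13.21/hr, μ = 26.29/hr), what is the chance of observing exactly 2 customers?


ρ = 13.21/26.29 = 0.5025
P_n = (1−ρ)·ρ^n = (1 − 0.5025)·0.5025^2 = 0.4975·0.252479 = 0.125615

Final: 0.125615


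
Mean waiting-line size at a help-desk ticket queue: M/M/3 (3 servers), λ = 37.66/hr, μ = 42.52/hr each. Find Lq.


a = λ/μ = 0.8857; ρ = a/3 = 0.2952
P₀ = 0.409459
Lq = P₀·a^c·ρ / (c!·(1−ρ)²) = 0.409459·0.69480·0.2952/(6·0.49670)
= 0.02818

Final: 0.02818


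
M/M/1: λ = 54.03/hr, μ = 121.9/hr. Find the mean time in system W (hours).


W = 1/(μ−λ) = 1/(121.9 − 54.03) = 1/67.87 = 0.01473 hr

Final: 0.01473 hr


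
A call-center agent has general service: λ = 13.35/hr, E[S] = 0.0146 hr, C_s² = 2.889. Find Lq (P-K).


ρ = λ·E[S] = 13.35·0.0146 = 0.1949
Lq = ρ²(1+C_s²)/(2(1−ρ)) = 0.03799·(1+2.889)/(2·0.8051)
= 0.03799·3.8890/1.6102 = 0.09176

Final: 0.09176


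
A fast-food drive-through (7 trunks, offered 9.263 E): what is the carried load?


B(7,9.263) = 0.374631 (Erlang-B)
Carried load = a(1 − B) = 9.263·(1 − 0.374631) = 9.263·0.625369 = 5.7928 E

Final: 5.7928 Erlangs


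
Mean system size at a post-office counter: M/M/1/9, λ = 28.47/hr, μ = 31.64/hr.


ρ = 28.47/31.64 = 0.8998
L = ρ[1 − (K+1)ρ^K + Kρ^(K+1)] / [(1−ρ)(1−ρ^(K+1))]
Numerator: 0.8998·(1 − 10·0.386686 + 9·0.347944) = 0.238122
Denominator: (0.1002)·(0.652056) = 0.065329
L = 0.238122/0.065329 = 3.6450

Final: 3.6450


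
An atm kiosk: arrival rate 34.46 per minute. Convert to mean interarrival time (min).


Mean interarrival time = 1/λ = 1/34.46 minute = 0.02902 minute
In minutes: 0.02902 × 1 = 0.02902 min

Final: 0.02902 min


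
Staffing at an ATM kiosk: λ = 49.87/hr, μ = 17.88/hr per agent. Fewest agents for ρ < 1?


Stability requires cμ > λ ⇔ c > λ/μ.
λ/μ = 49.87/17.88 = 2.7891
Minimum integer c = ⌊2.7891⌋ + 1 = 3
Check: 3·17.88 = 53.64 > 49.87, while 2·17.88 = 35.76 ≤ 49.87

Final: 3 servers


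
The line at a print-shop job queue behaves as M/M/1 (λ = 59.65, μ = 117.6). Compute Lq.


ρ = 59.65/117.6 = 0.5072
Lq = ρ²/(1−ρ) = 0.2573/0.4928 = 0.5221

Final: 0.5221


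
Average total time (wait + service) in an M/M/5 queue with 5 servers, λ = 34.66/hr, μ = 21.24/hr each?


a = 1.6318; ρ = 0.3264; P₀ = 0.195081
Lq = P₀·a^c·ρ/(c!(1−ρ)²) = 0.01353
Wq = Lq/λ = 0.01353/34.66 = 0.0003903 hr
W = Wq + 1/μ = 0.0003903 + 0.04708 = 0.04747 hr

Final: 0.04747 hr


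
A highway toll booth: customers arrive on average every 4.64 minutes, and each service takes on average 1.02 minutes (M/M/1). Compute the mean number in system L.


λ = 60/4.64 = 12.9310 /hr
μ = 60/1.02 = 58.8235 /hr
ρ = λ/μ = 12.9310/58.8235 = 0.2198
L = ρ/(1−ρ) = 0.2198/0.7802 = 0.2818

Final: 0.2818


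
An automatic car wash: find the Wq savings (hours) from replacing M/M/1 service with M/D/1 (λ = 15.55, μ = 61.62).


ρ = 15.55/61.62 = 0.2524
Wq(M/M/1) = ρ/(μ−λ) = 0.2524/46.07 = 0.005478 hr
Wq(M/D/1) = ρ/(2(μ−λ)) = 0.002739 hr
Savings = 0.005478 − 0.002739 = 0.002739 hr

Final: 0.002739 hr


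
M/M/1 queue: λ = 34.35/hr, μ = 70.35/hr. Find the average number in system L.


ρ = λ/μ = 34.35/70.35 = 0.4883
L = ρ/(1−ρ) = 0.4883/(1 − 0.4883) = 0.4883/0.5117 = 0.9542

Final: 0.9542


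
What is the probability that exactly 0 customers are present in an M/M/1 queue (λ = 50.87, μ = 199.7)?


ρ = 50.87/199.7 = 0.2547
P_n = (1−ρ)·ρ^n = (1 − 0.2547)·0.2547^0 = 0.7453·1.000000 = 0.745268

Final: 0.745268


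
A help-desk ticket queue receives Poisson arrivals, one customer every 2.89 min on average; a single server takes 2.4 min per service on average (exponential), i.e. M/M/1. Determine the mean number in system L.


λ = 60/2.89 = 20.7612 /hr
μ = 60/2.4 = 25.0000 /hr
ρ = λ/μ = 20.7612/25.0000 = 0.8304
L = ρ/(1−ρ) = 0.8304/0.1696 = 4.8980

Final: 4.8980


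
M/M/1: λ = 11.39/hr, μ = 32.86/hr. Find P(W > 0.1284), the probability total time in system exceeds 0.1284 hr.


W ~ Exponential(μ−λ) for M/M/1.
μ − λ = 32.86 − 11.39 = 21.4700
P(W > t) = e^{−(μ−λ)t} = e^{−2.7567} = 0.063498

Final: 0.063498


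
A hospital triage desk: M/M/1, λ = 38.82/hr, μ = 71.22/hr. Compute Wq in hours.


ρ = 38.82/71.22 = 0.5451
Wq = ρ/(μ−λ) = 0.5451/(71.22 − 38.82) = 0.5451/32.40 = 0.01682 hr

Final: 0.01682 hr


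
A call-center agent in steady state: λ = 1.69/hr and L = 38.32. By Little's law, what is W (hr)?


W = L/λ = 38.32/1.69 = 22.6746 hr

Final: 22.6746 hr


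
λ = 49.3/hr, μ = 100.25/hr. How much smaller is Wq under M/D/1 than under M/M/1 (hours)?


ρ = 49.3/100.25 = 0.4918
Wq(M/M/1) = ρ/(μ−λ) = 0.4918/50.95 = 0.009652 hr
Wq(M/D/1) = ρ/(2(μ−λ)) = 0.004826 hr
Savings = 0.009652 − 0.004826 = 0.004826 hr

Final: 0.004826 hr


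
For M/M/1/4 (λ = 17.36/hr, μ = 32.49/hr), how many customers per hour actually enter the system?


ρ = 0.5343; P_K = (1−ρ)ρ^4/(1−ρ^5) = 0.039685
λ_eff = λ(1 − P_K) = 17.36·(1 − 0.039685) = 17.36·0.960315 = 16.6711 /hr

Final: 16.6711 /hr


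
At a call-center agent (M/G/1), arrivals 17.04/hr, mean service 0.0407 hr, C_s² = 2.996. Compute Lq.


ρ = λ·E[S] = 17.04·0.0407 = 0.6935
Lq = ρ²(1+C_s²)/(2(1−ρ)) = 0.4810·(1+2.996)/(2·0.3065)
= 0.4810·3.9960/0.6129 = 3.13569

Final: 3.13569


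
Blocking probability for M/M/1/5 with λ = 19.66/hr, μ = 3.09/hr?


ρ = λ/μ = 19.66/3.09 = 6.3625
P_K = (1−ρ)ρ^K/(1−ρ^(K+1)) = (-5.3625·10426.178846)/(1 − 66336.141138)
= -55909.962292/-66335.141138 = 0.842841

Final: 0.842841


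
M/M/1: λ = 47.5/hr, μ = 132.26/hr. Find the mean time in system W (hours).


W = 1/(μ−λ) = 1/(132.26 − 47.5) = 1/84.76 = 0.01180 hr

Final: 0.01180 hr


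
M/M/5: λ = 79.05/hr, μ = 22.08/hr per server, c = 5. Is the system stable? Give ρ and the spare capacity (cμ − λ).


Total capacity cμ = 5·22.08 = 110.40/hr
ρ = λ/(cμ) = 79.05/110.40 = 0.7160
Stable ⇔ ρ < 1: YES
Spare capacity = cμ − λ = 110.40 − 79.05 = 31.35/hr

Final: ρ = 0.7160; stable; margin = 31.35/hr


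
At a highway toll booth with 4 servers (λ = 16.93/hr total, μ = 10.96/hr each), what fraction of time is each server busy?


ρ = λ/(cμ) = 16.93/(4·10.96) = 16.93/43.84 = 0.3862

Final: 0.3862


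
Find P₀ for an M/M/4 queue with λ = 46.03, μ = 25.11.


a = λ/μ = 46.03/25.11 = 1.8331; ρ = a/c = 0.4583
Σ_{k=0}^{3} a^k/k! (terms k=0..3) = 1.00000 + 1.83313 + 1.68019 + 1.02667 = 5.54000
Tail: a^4/(4!(1−ρ)) = 11.29216/(24·0.5417) = 0.86855
P₀ = 1/(5.54000 + 0.86855) = 1/6.40854 = 0.156042

Final: 0.156042


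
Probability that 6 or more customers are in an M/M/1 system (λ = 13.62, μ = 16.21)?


ρ = 13.62/16.21 = 0.8402
P(N ≥ n) = ρ^n = 0.8402^6 = 0.351856

Final: 0.351856


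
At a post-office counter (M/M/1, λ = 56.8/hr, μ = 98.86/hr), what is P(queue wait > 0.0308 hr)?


ρ = 56.8/98.86 = 0.5745
P(Wq > t) = ρ·e^{−(μ−λ)t} = 0.5745·e^{−1.2954}
= 0.5745·0.273775 = 0.157297

Final: 0.157297


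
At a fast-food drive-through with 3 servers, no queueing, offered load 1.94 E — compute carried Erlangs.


B(3,1.94) = 0.201517 (Erlang-B)
Carried load = a(1 − B) = 1.94·(1 − 0.201517) = 1.94·0.798483 = 1.5491 E

Final: 1.5491 Erlangs


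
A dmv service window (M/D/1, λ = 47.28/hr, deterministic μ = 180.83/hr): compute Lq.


ρ = 47.28/180.83 = 0.2615
M/D/1: Lq = ρ²/(2(1−ρ)) = 0.06836/(2·0.7385) = 0.04628

Final: 0.04628


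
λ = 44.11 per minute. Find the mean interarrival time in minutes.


Mean interarrival time = 1/λ = 1/44.11 minute = 0.02267 minute
In minutes: 0.02267 × 1 = 0.02267 min

Final: 0.02267 min


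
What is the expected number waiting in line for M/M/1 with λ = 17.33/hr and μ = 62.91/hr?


ρ = 17.33/62.91 = 0.2755
Lq = ρ²/(1−ρ) = 0.07589/0.7245 = 0.1047

Final: 0.1047


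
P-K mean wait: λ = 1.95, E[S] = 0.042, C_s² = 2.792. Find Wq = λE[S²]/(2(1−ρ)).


ρ = λ·E[S] = 1.95·0.042 = 0.08190
E[S²] = E[S]²(1+C_s²) = 0.042²·(1+2.792) = 0.006689
Wq = λ·E[S²]/(2(1−ρ)) = 1.95·0.006689/(2·0.9181) = 0.007104 hr

Final: 0.007104 hr


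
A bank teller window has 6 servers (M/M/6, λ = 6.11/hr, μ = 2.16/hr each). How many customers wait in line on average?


a = λ/μ = 2.8287; ρ = a/6 = 0.4715
P₀ = 0.058394
Lq = P₀·a^c·ρ / (c!·(1−ρ)²) = 0.058394·512.30047·0.4715/(720·0.27936)
= 0.07012

Final: 0.07012


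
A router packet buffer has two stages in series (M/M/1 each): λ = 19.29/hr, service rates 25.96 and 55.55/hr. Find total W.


Each node sees arrival rate λ = 19.29/hr (tandem ⇒ throughput preserved).
W₁ = 1/(μ₁−λ) = 1/(25.96−19.29) = 0.14993 hr
W₂ = 1/(μ₂−λ) = 1/(55.55−19.29) = 0.02758 hr
W_total = W₁ + W₂ = 0.14993 + 0.02758 = 0.17750 hr

Final: 0.17750 hr


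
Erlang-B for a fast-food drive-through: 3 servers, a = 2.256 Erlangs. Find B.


B(c,a) = (a^c/c!) / Σ_{k=0}^{c} a^k/k!
a^3/3! = 1.913666
Σ terms (k=0..3): 1.00000 + 2.25600 + 2.54477 + 1.91367 = 7.714434
B = 1.913666/7.714434 = 0.248063

Final: 0.248063


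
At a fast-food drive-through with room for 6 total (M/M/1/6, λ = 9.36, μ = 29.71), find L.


ρ = 9.36/29.71 = 0.3150
L = ρ[1 − (K+1)ρ^K + Kρ^(K+1)] / [(1−ρ)(1−ρ^(K+1))]
Numerator: 0.3150·(1 − 7·0.0009778 + 6·0.0003080) = 0.313471
Denominator: (0.6850)·(0.999692) = 0.684744
L = 0.313471/0.684744 = 0.4578

Final: 0.4578


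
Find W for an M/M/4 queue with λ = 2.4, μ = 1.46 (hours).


a = 1.6438; ρ = 0.4110; P₀ = 0.190412
Lq = P₀·a^c·ρ/(c!(1−ρ)²) = 0.06862
Wq = Lq/λ = 0.06862/2.4 = 0.02859 hr
W = Wq + 1/μ = 0.02859 + 0.68493 = 0.71352 hr

Final: 0.71352 hr


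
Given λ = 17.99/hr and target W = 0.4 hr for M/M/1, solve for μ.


W = 1/(μ−λ) ⇒ μ − λ = 1/W = 1/0.4 = 2.5000
μ = λ + 1/W = 17.99 + 2.5000 = 20.4900 per hr

Final: 20.4900 /hr


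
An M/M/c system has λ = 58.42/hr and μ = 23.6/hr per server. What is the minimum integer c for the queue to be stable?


Stability requires cμ > λ ⇔ c > λ/μ.
λ/μ = 58.42/23.6 = 2.4754
Minimum integer c = ⌊2.4754⌋ + 1 = 3
Check: 3·23.6 = 70.80 > 58.42, while 2·23.6 = 47.20 ≤ 58.42

Final: 3 servers


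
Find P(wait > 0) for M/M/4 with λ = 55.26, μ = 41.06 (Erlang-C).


a = λ/μ = 1.3458; ρ = a/4 = 0.3365
P₀ = 0.258815 (from M/M/c formula)
C(c,a) = [a^c/(c!(1−ρ))]·P₀ = [3.28071/(24·0.6635)]·0.258815
= 0.20601·0.258815 = 0.053319

Final: 0.053319


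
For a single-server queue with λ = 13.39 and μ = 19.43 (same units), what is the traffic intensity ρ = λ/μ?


ρ = λ/μ = 13.39/19.43 = 0.6891

Final: 0.6891


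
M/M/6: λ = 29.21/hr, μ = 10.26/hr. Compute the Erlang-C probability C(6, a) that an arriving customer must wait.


a = λ/μ = 2.8470; ρ = a/6 = 0.4745
P₀ = 0.057310 (from M/M/c formula)
C(c,a) = [a^c/(c!(1−ρ))]·P₀ = [532.48230/(720·0.5255)]·0.057310
= 1.40733·0.057310 = 0.080655

Final: 0.080655


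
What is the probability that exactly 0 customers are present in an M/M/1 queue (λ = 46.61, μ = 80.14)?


ρ = 46.61/80.14 = 0.5816
P_n = (1−ρ)·ρ^n = (1 − 0.5816)·0.5816^0 = 0.4184·1.000000 = 0.418393

Final: 0.418393


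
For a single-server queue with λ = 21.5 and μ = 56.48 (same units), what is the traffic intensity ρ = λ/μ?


ρ = λ/μ = 21.5/56.48 = 0.3807

Final: 0.3807


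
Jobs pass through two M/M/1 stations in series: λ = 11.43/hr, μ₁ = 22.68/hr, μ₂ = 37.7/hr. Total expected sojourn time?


Each node sees arrival rate λ = 11.43/hr (tandem ⇒ throughput preserved).
W₁ = 1/(μ₁−λ) = 1/(22.68−11.43) = 0.08889 hr
W₂ = 1/(μ₂−λ) = 1/(37.7−11.43) = 0.03807 hr
W_total = W₁ + W₂ = 0.08889 + 0.03807 = 0.12696 hr

Final: 0.12696 hr


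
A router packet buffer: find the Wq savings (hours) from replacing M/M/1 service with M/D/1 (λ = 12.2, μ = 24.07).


ρ = 12.2/24.07 = 0.5069
Wq(M/M/1) = ρ/(μ−λ) = 0.5069/11.87 = 0.04270 hr
Wq(M/D/1) = ρ/(2(μ−λ)) = 0.02135 hr
Savings = 0.04270 − 0.02135 = 0.02135 hr

Final: 0.02135 hr


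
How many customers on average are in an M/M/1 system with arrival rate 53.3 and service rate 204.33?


ρ = λ/μ = 53.3/204.33 = 0.2609
L = ρ/(1−ρ) = 0.2609/(1 − 0.2609) = 0.2609/0.7391 = 0.3529

Final: 0.3529


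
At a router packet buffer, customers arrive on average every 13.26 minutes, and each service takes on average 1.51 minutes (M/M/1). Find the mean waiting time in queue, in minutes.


λ = 60/13.26 = 4.5249 /hr
μ = 60/1.51 = 39.7351 /hr
ρ = λ/μ = 4.5249/39.7351 = 0.1139
Wq = ρ/(μ−λ) = 0.1139/(39.7351−4.5249) = 0.003234 hr
In minutes: 0.003234·60 = 0.1941 min

Final: 0.1941 min


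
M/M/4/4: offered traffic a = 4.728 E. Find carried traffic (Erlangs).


B(4,4.728) = 0.376230 (Erlang-B)
Carried load = a(1 − B) = 4.728·(1 − 0.376230) = 4.728·0.623770 = 2.9492 E

Final: 2.9492 Erlangs


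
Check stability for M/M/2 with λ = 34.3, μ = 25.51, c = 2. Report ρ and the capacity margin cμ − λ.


Total capacity cμ = 2·25.51 = 51.02/hr
ρ = λ/(cμ) = 34.3/51.02 = 0.6723
Stable ⇔ ρ < 1: YES
Spare capacity = cμ − λ = 51.02 − 34.3 = 16.72/hr

Final: ρ = 0.6723; stable; margin = 16.72/hr


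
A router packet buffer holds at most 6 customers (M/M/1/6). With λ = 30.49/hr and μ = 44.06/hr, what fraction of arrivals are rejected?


ρ = λ/μ = 30.49/44.06 = 0.6920
P_K = (1−ρ)ρ^K/(1−ρ^(K+1)) = (0.3080·0.109819)/(1 − 0.075996)
= 0.033823/0.924004 = 0.036605

Final: 0.036605


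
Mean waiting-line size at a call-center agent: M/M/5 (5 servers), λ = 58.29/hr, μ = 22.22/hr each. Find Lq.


a = λ/μ = 2.6233; ρ = a/5 = 0.5247
P₀ = 0.070302
Lq = P₀·a^c·ρ / (c!·(1−ρ)²) = 0.070302·124.23673·0.5247/(120·0.22595)
= 0.16901

Final: 0.16901


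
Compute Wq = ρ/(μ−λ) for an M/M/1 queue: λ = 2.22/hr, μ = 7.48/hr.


ρ = 2.22/7.48 = 0.2968
Wq = ρ/(μ−λ) = 0.2968/(7.48 − 2.22) = 0.2968/5.26 = 0.05642 hr

Final: 0.05642 hr


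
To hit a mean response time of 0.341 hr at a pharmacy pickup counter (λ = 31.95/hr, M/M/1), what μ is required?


W = 1/(μ−λ) ⇒ μ − λ = 1/W = 1/0.341 = 2.9326
μ = λ + 1/W = 31.95 + 2.9326 = 34.8826 per hr

Final: 34.8826 /hr


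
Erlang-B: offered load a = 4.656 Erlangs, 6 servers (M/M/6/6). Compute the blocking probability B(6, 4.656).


B(c,a) = (a^c/c!) / Σ_{k=0}^{c} a^k/k!
a^6/6! = 14.149638
Σ terms (k=0..6): 1.00000 + 4.65600 + 10.83917 + 16.82239 + 19.58126 + 18.23407 + 14.14964 = 85.282525
B = 14.149638/85.282525 = 0.165915

Final: 0.165915


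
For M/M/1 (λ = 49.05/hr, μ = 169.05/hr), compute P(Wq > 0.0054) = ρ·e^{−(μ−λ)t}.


ρ = 49.05/169.05 = 0.2902
P(Wq > t) = ρ·e^{−(μ−λ)t} = 0.2902·e^{−0.6480}
= 0.2902·0.523091 = 0.151775

Final: 0.151775


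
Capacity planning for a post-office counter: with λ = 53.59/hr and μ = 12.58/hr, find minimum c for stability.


Stability requires cμ > λ ⇔ c > λ/μ.
λ/μ = 53.59/12.58 = 4.2599
Minimum integer c = ⌊4.2599⌋ + 1 = 5
Check: 5·12.58 = 62.90 > 53.59, while 4·12.58 = 50.32 ≤ 53.59

Final: 5 servers


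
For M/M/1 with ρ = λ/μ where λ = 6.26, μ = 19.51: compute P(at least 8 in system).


ρ = 6.26/19.51 = 0.3209
P(N ≥ n) = ρ^n = 0.3209^8 = 0.0001123

Final: 0.0001123


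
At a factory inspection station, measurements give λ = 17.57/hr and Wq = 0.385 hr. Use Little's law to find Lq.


Lq = λWq = 17.57·0.385 = 6.7645

Final: 6.7645


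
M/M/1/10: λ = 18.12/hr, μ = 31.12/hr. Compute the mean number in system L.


ρ = 18.12/31.12 = 0.5823
L = ρ[1 − (K+1)ρ^K + Kρ^(K+1)] / [(1−ρ)(1−ρ^(K+1))]
Numerator: 0.5823·(1 − 11·0.004479 + 10·0.002608) = 0.568760
Denominator: (0.4177)·(0.997392) = 0.416648
L = 0.568760/0.416648 = 1.3651

Final: 1.3651


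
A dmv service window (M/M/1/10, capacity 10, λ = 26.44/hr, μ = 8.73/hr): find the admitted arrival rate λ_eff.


ρ = 3.0286; P_K = (1−ρ)ρ^10/(1−ρ^11) = 0.669822
λ_eff = λ(1 − P_K) = 26.44·(1 − 0.669822) = 26.44·0.330178 = 8.7299 /hr

Final: 8.7299 /hr


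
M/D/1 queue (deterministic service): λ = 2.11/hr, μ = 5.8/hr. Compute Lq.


ρ = 2.11/5.8 = 0.3638
M/D/1: Lq = ρ²/(2(1−ρ)) = 0.1323/(2·0.6362) = 0.10401

Final: 0.10401


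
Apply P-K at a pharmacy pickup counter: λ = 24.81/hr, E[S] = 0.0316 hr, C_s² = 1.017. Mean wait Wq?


ρ = λ·E[S] = 24.81·0.0316 = 0.7840
E[S²] = E[S]²(1+C_s²) = 0.0316²·(1+1.017) = 0.002014
Wq = λ·E[S²]/(2(1−ρ)) = 24.81·0.002014/(2·0.2160) = 0.11567 hr

Final: 0.11567 hr


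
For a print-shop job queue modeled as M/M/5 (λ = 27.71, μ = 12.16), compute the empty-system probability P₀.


a = λ/μ = 27.71/12.16 = 2.2788; ρ = a/c = 0.4558
Σ_{k=0}^{4} a^k/k! (terms k=0..4) = 1.00000 + 2.27878 + 2.59643 + 1.97223 + 1.12357 = 8.97101
Tail: a^5/(5!(1−ρ)) = 61.44899/(120·0.5442) = 0.94089
P₀ = 1/(8.97101 + 0.94089) = 1/9.91190 = 0.100889

Final: 0.100889


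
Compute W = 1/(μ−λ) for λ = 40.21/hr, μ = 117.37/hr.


W = 1/(μ−λ) = 1/(117.37 − 40.21) = 1/77.16 = 0.01296 hr

Final: 0.01296 hr


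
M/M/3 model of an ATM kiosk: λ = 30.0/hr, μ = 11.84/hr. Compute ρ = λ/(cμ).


ρ = λ/(cμ) = 30.0/(3·11.84) = 30.0/35.52 = 0.8446

Final: 0.8446


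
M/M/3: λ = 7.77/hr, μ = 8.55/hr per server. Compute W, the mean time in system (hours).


a = 0.9088; ρ = 0.3029; P₀ = 0.399816
Lq = P₀·a^c·ρ/(c!(1−ρ)²) = 0.03118
Wq = Lq/λ = 0.03118/7.77 = 0.004013 hr
W = Wq + 1/μ = 0.004013 + 0.11696 = 0.12097 hr

Final: 0.12097 hr


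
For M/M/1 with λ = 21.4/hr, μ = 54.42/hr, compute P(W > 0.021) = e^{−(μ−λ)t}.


W ~ Exponential(μ−λ) for M/M/1.
μ − λ = 54.42 − 21.4 = 33.0200
P(W > t) = e^{−(μ−λ)t} = e^{−0.6934} = 0.499864

Final: 0.499864


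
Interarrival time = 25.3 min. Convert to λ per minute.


λ = 1/(interarrival time) in consistent units.
1 minute = 1 min, so λ = 1/25.3 = 0.03953 per minute

Final: 0.03953 /min


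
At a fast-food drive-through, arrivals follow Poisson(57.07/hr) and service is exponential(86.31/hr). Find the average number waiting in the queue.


ρ = 57.07/86.31 = 0.6612
Lq = ρ²/(1−ρ) = 0.4372/0.3388 = 1.2906

Final: 1.2906


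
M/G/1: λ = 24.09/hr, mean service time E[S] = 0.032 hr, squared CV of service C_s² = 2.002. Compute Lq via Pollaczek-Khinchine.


ρ = λ·E[S] = 24.09·0.032 = 0.7709
Lq = ρ²(1+C_s²)/(2(1−ρ)) = 0.5943·(1+2.002)/(2·0.2291)
= 0.5943·3.0020/0.4582 = 3.89306

Final: 3.89306


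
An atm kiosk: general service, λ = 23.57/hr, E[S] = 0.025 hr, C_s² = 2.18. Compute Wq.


ρ = λ·E[S] = 23.57·0.025 = 0.5893
E[S²] = E[S]²(1+C_s²) = 0.025²·(1+2.18) = 0.001988
Wq = λ·E[S²]/(2(1−ρ)) = 23.57·0.001988/(2·0.4107) = 0.05702 hr

Final: 0.05702 hr


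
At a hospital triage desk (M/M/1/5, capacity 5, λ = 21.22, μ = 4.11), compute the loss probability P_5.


ρ = λ/μ = 21.22/4.11 = 5.1630
P_K = (1−ρ)ρ^K/(1−ρ^(K+1)) = (-4.1630·3668.747211)/(1 − 18941.804335)
= -15273.057124/-18940.804335 = 0.806357

Final: 0.806357


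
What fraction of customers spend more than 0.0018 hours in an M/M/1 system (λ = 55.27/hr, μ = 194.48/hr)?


W ~ Exponential(μ−λ) for M/M/1.
μ − λ = 194.48 − 55.27 = 139.2100
P(W > t) = e^{−(μ−λ)t} = e^{−0.2506} = 0.778351

Final: 0.778351


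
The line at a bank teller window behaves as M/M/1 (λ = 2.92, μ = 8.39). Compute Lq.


ρ = 2.92/8.39 = 0.3480
Lq = ρ²/(1−ρ) = 0.1211/0.6520 = 0.1858

Final: 0.1858


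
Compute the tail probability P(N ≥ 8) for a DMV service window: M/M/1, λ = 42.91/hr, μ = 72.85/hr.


ρ = 42.91/72.85 = 0.5890
P(N ≥ n) = ρ^n = 0.5890^8 = 0.014489

Final: 0.014489


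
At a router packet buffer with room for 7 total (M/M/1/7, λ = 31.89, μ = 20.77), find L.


ρ = 31.89/20.77 = 1.5354
L = ρ[1 − (K+1)ρ^K + Kρ^(K+1)] / [(1−ρ)(1−ρ^(K+1))]
Numerator: 1.5354·(1 − 8·20.115284 + 7·30.884757) = 86.397836
Denominator: (-0.5354)·(-29.884757) = 15.999927
L = 86.397836/15.999927 = 5.3999

Final: 5.3999


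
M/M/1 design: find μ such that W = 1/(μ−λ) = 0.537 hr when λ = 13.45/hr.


W = 1/(μ−λ) ⇒ μ − λ = 1/W = 1/0.537 = 1.8622
μ = λ + 1/W = 13.45 + 1.8622 = 15.3122 per hr

Final: 15.3122 /hr


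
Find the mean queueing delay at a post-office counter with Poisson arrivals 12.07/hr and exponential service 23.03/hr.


ρ = 12.07/23.03 = 0.5241
Wq = ρ/(μ−λ) = 0.5241/(23.03 − 12.07) = 0.5241/10.96 = 0.04782 hr

Final: 0.04782 hr


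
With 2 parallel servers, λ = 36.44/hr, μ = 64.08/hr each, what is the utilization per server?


ρ = λ/(cμ) = 36.44/(2·64.08) = 36.44/128.16 = 0.2843

Final: 0.2843


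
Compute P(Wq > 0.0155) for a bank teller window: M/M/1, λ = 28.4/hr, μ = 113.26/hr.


ρ = 28.4/113.26 = 0.2508
P(Wq > t) = ρ·e^{−(μ−λ)t} = 0.2508·e^{−1.3153}
= 0.2508·0.268386 = 0.067298

Final: 0.067298


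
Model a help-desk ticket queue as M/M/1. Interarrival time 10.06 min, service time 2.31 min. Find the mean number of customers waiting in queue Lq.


λ = 60/10.06 = 5.9642 /hr
μ = 60/2.31 = 25.9740 /hr
ρ = λ/μ = 5.9642/25.9740 = 0.2296
Lq = ρ²/(1−ρ) = 0.05273/0.7704 = 0.06844

Final: 0.06844


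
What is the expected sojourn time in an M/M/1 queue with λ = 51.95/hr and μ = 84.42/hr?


W = 1/(μ−λ) = 1/(84.42 − 51.95) = 1/32.47 = 0.03080 hr

Final: 0.03080 hr


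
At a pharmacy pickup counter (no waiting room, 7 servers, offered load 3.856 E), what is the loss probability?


B(c,a) = (a^c/c!) / Σ_{k=0}^{c} a^k/k!
a^7/7! = 2.514946
Σ terms (k=0..7): 1.00000 + 3.85600 + 7.43437 + 9.55564 + 9.21164 + 7.10402 + 4.56551 + 2.51495 = 45.242122
B = 2.514946/45.242122 = 0.055589

Final: 0.055589


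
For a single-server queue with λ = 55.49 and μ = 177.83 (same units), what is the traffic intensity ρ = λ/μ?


ρ = λ/μ = 55.49/177.83 = 0.3120

Final: 0.3120


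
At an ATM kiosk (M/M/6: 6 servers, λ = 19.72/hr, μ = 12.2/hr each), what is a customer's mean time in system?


a = 1.6164; ρ = 0.2694; P₀ = 0.198534
Lq = P₀·a^c·ρ/(c!(1−ρ)²) = 0.002482
Wq = Lq/λ = 0.002482/19.72 = 0.0001259 hr
W = Wq + 1/μ = 0.0001259 + 0.08197 = 0.08209 hr

Final: 0.08209 hr


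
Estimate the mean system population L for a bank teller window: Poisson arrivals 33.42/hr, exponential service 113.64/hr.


ρ = λ/μ = 33.42/113.64 = 0.2941
L = ρ/(1−ρ) = 0.2941/(1 − 0.2941) = 0.2941/0.7059 = 0.4166

Final: 0.4166


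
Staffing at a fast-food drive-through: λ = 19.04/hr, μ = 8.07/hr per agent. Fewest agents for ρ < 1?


Stability requires cμ > λ ⇔ c > λ/μ.
λ/μ = 19.04/8.07 = 2.3594
Minimum integer c = ⌊2.3594⌋ + 1 = 3
Check: 3·8.07 = 24.21 > 19.04, while 2·8.07 = 16.14 ≤ 19.04

Final: 3 servers


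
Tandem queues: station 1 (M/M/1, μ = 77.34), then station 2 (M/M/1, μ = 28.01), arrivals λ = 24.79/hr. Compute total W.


Each node sees arrival rate λ = 24.79/hr (tandem ⇒ throughput preserved).
W₁ = 1/(μ₁−λ) = 1/(77.34−24.79) = 0.01903 hr
W₂ = 1/(μ₂−λ) = 1/(28.01−24.79) = 0.31056 hr
W_total = W₁ + W₂ = 0.01903 + 0.31056 = 0.32959 hr

Final: 0.32959 hr


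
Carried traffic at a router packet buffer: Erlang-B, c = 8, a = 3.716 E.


B(8,3.716) = 0.022253 (Erlang-B)
Carried load = a(1 − B) = 3.716·(1 − 0.022253) = 3.716·0.977747 = 3.6333 E

Final: 3.6333 Erlangs


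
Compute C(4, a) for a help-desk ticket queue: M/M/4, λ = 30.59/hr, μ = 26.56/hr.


a = λ/μ = 1.1517; ρ = a/4 = 0.2879
P₀ = 0.315203 (from M/M/c formula)
C(c,a) = [a^c/(c!(1−ρ))]·P₀ = [1.75957/(24·0.7121)]·0.315203
= 0.10296·0.315203 = 0.032454

Final: 0.032454


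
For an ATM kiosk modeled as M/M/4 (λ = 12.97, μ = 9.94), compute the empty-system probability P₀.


a = λ/μ = 12.97/9.94 = 1.3048; ρ = a/c = 0.3262
Σ_{k=0}^{3} a^k/k! (terms k=0..3) = 1.00000 + 1.30483 + 0.85129 + 0.37026 = 3.52638
Tail: a^4/(4!(1−ρ)) = 2.89877/(24·0.6738) = 0.17926
P₀ = 1/(3.52638 + 0.17926) = 1/3.70564 = 0.269859

Final: 0.269859


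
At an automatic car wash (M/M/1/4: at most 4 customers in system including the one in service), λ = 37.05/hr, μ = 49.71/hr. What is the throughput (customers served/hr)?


ρ = 0.7453; P_K = (1−ρ)ρ^4/(1−ρ^5) = 0.102065
λ_eff = λ(1 − P_K) = 37.05·(1 − 0.102065) = 37.05·0.897935 = 33.2685 /hr

Final: 33.2685 /hr


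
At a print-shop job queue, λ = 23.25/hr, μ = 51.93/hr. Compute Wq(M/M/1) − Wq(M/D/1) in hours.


ρ = 23.25/51.93 = 0.4477
Wq(M/M/1) = ρ/(μ−λ) = 0.4477/28.68 = 0.01561 hr
Wq(M/D/1) = ρ/(2(μ−λ)) = 0.007805 hr
Savings = 0.01561 − 0.007805 = 0.007805 hr

Final: 0.007805 hr


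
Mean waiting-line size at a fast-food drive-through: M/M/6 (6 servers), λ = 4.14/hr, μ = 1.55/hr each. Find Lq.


a = λ/μ = 2.6710; ρ = a/6 = 0.4452
P₀ = 0.068605
Lq = P₀·a^c·ρ / (c!·(1−ρ)²) = 0.068605·363.08797·0.4452/(720·0.30785)
= 0.05003

Final: 0.05003


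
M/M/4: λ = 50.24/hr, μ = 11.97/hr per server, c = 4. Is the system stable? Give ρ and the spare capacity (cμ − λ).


Total capacity cμ = 4·11.97 = 47.88/hr
ρ = λ/(cμ) = 50.24/47.88 = 1.0493
Stable ⇔ ρ < 1: NO
Spare capacity = cμ − λ = 47.88 − 50.24 = -2.36/hr

Final: ρ = 1.0493; unstable; margin = -2.36/hr


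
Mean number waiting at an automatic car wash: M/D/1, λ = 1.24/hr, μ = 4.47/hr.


ρ = 1.24/4.47 = 0.2774
M/D/1: Lq = ρ²/(2(1−ρ)) = 0.07695/(2·0.7226) = 0.05325

Final: 0.05325


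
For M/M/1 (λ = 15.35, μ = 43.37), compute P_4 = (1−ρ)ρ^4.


ρ = 15.35/43.37 = 0.3539
P_n = (1−ρ)·ρ^n = (1 − 0.3539)·0.3539^4 = 0.6461·0.015692 = 0.010138

Final: 0.010138


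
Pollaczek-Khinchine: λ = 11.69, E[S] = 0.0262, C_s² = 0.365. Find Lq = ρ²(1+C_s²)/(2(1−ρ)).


ρ = λ·E[S] = 11.69·0.0262 = 0.3063
Lq = ρ²(1+C_s²)/(2(1−ρ)) = 0.09381·(1+0.365)/(2·0.6937)
= 0.09381·1.3650/1.3874 = 0.09229

Final: 0.09229


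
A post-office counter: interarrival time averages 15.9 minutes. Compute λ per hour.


λ = 1/(interarrival time) in consistent units.
1 hour = 60 min, so λ = 60/15.9 = 3.7736 per hour

Final: 3.7736 /hr


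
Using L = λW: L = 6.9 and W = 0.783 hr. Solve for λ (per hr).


λ = L/W = 6.9/0.783 = 8.8123 /hr

Final: 8.8123 /hr


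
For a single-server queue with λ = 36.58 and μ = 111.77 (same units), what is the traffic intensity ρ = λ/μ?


ρ = λ/μ = 36.58/111.77 = 0.3273

Final: 0.3273


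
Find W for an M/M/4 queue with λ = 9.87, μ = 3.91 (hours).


a = 2.5243; ρ = 0.6311; P₀ = 0.071546
Lq = P₀·a^c·ρ/(c!(1−ρ)²) = 0.56123
Wq = Lq/λ = 0.56123/9.87 = 0.05686 hr
W = Wq + 1/μ = 0.05686 + 0.25575 = 0.31262 hr

Final: 0.31262 hr


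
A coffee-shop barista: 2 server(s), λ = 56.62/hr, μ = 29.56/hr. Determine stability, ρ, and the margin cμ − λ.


Total capacity cμ = 2·29.56 = 59.12/hr
ρ = λ/(cμ) = 56.62/59.12 = 0.9577
Stable ⇔ ρ < 1: YES
Spare capacity = cμ − λ = 59.12 − 56.62 = 2.50/hr

Final: ρ = 0.9577; stable; margin = 2.50/hr


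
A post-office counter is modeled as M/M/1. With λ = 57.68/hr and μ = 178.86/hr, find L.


ρ = λ/μ = 57.68/178.86 = 0.3225
L = ρ/(1−ρ) = 0.3225/(1 − 0.3225) = 0.3225/0.6775 = 0.4760

Final: 0.4760


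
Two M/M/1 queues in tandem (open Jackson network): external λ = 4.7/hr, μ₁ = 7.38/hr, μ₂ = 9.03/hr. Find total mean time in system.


Each node sees arrival rate λ = 4.7/hr (tandem ⇒ throughput preserved).
W₁ = 1/(μ₁−λ) = 1/(7.38−4.7) = 0.37313 hr
W₂ = 1/(μ₂−λ) = 1/(9.03−4.7) = 0.23095 hr
W_total = W₁ + W₂ = 0.37313 + 0.23095 = 0.60408 hr

Final: 0.60408 hr


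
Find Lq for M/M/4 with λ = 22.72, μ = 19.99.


a = λ/μ = 1.1366; ρ = a/4 = 0.2841
P₀ = 0.320073
Lq = P₀·a^c·ρ / (c!·(1−ρ)²) = 0.320073·1.66871·0.2841/(24·0.51245)
= 0.01234

Final: 0.01234
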